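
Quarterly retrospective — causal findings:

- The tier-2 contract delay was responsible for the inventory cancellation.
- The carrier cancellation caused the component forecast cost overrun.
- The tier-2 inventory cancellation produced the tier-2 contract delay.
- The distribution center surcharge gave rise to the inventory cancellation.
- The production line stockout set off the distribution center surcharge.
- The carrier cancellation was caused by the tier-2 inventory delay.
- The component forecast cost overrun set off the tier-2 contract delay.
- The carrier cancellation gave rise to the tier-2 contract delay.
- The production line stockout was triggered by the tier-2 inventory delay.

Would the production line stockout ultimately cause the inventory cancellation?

There is a causal chain: the production line stockout → the distribution center surcharge → the inventory cancellation.

Yes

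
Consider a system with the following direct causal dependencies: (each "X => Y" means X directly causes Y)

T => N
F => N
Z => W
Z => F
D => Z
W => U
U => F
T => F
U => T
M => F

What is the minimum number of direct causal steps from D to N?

3

Shortest chain: D → Z → F → N.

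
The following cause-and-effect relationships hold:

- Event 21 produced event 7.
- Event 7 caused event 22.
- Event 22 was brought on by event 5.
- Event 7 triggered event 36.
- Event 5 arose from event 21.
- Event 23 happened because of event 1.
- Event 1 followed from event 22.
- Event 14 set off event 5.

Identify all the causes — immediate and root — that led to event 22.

event 14, event 21, event 5, event 7

Immediate causes of event 22: event 7, event 5.
Further upstream: event 21, event 14.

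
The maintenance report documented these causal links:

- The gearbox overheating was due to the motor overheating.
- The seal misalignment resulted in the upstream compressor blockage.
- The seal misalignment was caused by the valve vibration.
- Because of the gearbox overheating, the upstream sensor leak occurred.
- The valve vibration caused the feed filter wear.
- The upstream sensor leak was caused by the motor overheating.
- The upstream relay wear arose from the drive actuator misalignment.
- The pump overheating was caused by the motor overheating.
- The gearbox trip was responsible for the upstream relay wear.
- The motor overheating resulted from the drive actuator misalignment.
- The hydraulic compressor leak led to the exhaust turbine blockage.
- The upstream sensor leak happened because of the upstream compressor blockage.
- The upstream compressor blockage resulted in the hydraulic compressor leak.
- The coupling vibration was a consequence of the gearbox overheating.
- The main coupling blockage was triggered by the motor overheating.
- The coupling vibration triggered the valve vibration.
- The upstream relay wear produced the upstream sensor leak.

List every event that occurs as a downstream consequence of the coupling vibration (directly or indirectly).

Direct effects: the valve vibration.
2 steps out: the feed filter wear, the seal misalignment.
3 steps out: the upstream compressor blockage.
4 steps out: the hydraulic compressor leak, the upstream sensor leak.
5 steps out: the exhaust turbine blockage.
Not reachable from it: the drive actuator misalignment, the motor overheating, the gearbox trip, the gearbox overheating, the pump overheating, the upstream relay wear, the main coupling blockage.

the exhaust turbine blockage, the feed filter wear, the hydraulic compressor leak, the seal misalignment, the upstream compressor blockage, the upstream sensor leak, the valve vibration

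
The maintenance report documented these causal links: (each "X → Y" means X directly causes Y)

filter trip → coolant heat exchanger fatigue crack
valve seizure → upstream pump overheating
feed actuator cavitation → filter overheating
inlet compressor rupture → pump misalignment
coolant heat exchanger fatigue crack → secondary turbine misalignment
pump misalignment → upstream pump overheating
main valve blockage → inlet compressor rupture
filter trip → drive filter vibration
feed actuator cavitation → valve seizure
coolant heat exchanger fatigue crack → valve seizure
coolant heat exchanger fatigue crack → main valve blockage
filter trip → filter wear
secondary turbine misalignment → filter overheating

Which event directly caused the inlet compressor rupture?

Upstream contributors include the filter trip, the coolant heat exchanger fatigue crack, but only the main valve blockage feeds directly into the inlet compressor rupture.

the main valve blockage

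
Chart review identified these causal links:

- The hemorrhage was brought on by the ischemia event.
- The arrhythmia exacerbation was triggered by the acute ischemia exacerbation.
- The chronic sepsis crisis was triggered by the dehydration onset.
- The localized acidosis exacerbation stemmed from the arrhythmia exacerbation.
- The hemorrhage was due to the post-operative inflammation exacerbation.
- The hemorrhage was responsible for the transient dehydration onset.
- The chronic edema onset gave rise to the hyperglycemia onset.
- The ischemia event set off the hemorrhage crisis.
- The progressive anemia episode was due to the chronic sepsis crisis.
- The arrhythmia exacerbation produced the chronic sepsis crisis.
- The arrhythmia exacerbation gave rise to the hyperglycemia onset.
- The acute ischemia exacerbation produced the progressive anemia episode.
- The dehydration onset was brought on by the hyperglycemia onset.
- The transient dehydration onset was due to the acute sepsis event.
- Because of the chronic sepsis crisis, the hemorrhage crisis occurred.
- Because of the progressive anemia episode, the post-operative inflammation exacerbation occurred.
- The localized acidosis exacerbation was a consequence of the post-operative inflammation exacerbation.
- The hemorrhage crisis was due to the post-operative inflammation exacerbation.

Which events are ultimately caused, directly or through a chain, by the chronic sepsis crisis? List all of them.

Direct effects: the progressive anemia episode, the hemorrhage crisis.
2 steps out: the post-operative inflammation exacerbation.
3 steps out: the hemorrhage, the localized acidosis exacerbation.
4 steps out: the transient dehydration onset.
Not reachable from it: the chronic edema onset, the acute ischemia exacerbation, the arrhythmia exacerbation, the hyperglycemia onset, the dehydration onset, the acute sepsis event, the ischemia event.

the hemorrhage, the hemorrhage crisis, the localized acidosis exacerbation, the post-operative inflammation exacerbation, the progressive anemia episode, the transient dehydration onset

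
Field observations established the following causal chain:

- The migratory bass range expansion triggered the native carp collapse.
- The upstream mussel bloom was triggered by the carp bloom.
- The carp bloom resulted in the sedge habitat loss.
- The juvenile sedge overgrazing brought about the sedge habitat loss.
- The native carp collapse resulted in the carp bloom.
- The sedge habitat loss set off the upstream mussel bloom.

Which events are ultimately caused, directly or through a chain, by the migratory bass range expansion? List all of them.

the carp bloom, the native carp collapse, the sedge habitat loss, the upstream mussel bloom

Direct effects: the native carp collapse.
2 steps out: the carp bloom.
3 steps out: the sedge habitat loss, the upstream mussel bloom.
Not reachable from it: the juvenile sedge overgrazing.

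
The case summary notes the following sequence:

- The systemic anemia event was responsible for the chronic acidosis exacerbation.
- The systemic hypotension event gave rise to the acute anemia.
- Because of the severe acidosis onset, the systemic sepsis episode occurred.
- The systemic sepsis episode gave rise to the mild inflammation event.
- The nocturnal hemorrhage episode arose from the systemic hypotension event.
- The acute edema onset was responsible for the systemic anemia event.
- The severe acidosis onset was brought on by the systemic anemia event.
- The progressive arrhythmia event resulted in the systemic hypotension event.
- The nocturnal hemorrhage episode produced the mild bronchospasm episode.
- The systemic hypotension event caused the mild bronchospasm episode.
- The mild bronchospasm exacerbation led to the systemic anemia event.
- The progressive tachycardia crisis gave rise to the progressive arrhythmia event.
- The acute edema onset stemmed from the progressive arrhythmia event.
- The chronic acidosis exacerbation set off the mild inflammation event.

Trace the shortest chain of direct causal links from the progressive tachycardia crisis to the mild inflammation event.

the progressive tachycardia crisis → the progressive arrhythmia event → the acute edema onset → the systemic anemia event → the chronic acidosis exacerbation → the mild inflammation event

the progressive tachycardia crisis → the progressive arrhythmia event
the progressive arrhythmia event → the acute edema onset
the acute edema onset → the systemic anemia event
the systemic anemia event → the chronic acidosis exacerbation
the chronic acidosis exacerbation → the mild inflammation event
Length: 5 steps.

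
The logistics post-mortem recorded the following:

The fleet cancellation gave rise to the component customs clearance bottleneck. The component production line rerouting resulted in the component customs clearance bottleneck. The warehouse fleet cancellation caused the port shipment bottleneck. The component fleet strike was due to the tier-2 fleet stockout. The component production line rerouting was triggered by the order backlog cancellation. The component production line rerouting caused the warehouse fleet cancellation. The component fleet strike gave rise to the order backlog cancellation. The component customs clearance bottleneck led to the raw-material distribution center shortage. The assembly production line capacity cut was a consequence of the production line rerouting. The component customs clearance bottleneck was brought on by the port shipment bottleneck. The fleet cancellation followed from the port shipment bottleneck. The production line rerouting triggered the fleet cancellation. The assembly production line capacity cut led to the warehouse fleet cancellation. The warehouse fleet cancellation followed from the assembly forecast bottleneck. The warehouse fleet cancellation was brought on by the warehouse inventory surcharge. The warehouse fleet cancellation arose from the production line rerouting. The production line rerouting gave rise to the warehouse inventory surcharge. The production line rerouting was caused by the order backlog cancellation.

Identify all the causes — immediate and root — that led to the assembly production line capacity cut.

the component fleet strike, the order backlog cancellation, the production line rerouting, the tier-2 fleet stockout

Immediate cause of the assembly production line capacity cut: the production line rerouting.
Further upstream: the tier-2 fleet stockout, the component fleet strike, the order backlog cancellation.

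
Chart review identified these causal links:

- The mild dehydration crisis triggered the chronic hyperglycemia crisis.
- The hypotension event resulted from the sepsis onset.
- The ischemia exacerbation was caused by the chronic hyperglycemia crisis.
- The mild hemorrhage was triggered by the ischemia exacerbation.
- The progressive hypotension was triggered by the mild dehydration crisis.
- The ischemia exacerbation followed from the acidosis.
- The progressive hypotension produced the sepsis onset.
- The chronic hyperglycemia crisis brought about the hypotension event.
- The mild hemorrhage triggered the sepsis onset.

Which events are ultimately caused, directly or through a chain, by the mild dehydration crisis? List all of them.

Direct effects: the chronic hyperglycemia crisis, the progressive hypotension.
2 steps out: the ischemia exacerbation, the sepsis onset, the hypotension event.
3 steps out: the mild hemorrhage.
Not reachable from it: the acidosis.

the chronic hyperglycemia crisis, the hypotension event, the ischemia exacerbation, the mild hemorrhage, the progressive hypotension, the sepsis onset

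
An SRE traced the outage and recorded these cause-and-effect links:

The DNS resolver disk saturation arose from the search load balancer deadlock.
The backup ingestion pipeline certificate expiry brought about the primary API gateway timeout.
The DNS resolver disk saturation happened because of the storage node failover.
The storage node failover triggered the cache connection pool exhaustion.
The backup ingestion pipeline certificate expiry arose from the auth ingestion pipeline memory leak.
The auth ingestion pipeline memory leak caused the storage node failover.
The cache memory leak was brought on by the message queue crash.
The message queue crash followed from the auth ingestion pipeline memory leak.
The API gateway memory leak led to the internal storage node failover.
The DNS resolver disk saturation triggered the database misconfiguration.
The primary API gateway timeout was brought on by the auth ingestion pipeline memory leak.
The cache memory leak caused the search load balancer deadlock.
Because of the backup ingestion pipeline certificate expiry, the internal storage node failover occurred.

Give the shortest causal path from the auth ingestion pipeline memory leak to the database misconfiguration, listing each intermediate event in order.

the auth ingestion pipeline memory leak → the storage node failover
the storage node failover → the DNS resolver disk saturation
the DNS resolver disk saturation → the database misconfiguration
Length: 3 steps.

the auth ingestion pipeline memory leak → the storage node failover → the DNS resolver disk saturation → the database misconfiguration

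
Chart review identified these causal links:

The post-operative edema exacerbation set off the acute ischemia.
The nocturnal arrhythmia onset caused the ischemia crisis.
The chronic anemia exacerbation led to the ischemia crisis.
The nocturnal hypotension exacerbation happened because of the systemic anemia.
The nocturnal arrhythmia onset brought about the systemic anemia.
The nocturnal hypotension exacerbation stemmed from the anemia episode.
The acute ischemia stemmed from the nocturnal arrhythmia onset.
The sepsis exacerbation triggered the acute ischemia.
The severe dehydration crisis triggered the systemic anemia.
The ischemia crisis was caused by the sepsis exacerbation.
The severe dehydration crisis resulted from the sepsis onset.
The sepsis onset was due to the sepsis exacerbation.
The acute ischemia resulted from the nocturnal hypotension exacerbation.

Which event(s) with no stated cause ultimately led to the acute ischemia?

Tracing upstream from the acute ischemia: the acute ischemia ← the nocturnal arrhythmia onset.
A separate upstream branch: the acute ischemia ← the sepsis exacerbation.
A separate upstream branch: the acute ischemia ← the nocturnal hypotension exacerbation ← the anemia episode.
A separate upstream branch: the acute ischemia ← the post-operative edema exacerbation.
Each of those chain origins has no stated cause.

the anemia episode, the nocturnal arrhythmia onset, the post-operative edema exacerbation, the sepsis exacerbation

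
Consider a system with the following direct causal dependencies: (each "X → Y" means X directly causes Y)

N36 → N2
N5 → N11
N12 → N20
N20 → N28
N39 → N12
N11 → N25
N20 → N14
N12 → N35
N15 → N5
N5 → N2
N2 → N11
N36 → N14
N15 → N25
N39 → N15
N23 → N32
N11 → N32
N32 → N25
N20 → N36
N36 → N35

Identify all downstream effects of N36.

Direct effects: N35, N14, N2.
2 steps out: N11.
3 steps out: N32, N25.
Not reachable from it: N39, N12, N20, N28, N15, N5, N23.

N11, N14, N2, N25, N32, N35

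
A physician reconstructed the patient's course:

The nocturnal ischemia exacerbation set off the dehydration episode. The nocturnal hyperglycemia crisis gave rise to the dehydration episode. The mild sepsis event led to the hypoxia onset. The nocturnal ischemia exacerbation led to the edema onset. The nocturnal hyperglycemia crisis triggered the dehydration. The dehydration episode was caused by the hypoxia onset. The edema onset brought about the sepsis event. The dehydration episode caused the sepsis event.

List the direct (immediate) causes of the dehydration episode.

the hypoxia onset, the nocturnal hyperglycemia crisis, the nocturnal ischemia exacerbation

Upstream contributors include the mild sepsis event, but only the hypoxia onset, the nocturnal hyperglycemia crisis, the nocturnal ischemia exacerbation feed directly into the dehydration episode.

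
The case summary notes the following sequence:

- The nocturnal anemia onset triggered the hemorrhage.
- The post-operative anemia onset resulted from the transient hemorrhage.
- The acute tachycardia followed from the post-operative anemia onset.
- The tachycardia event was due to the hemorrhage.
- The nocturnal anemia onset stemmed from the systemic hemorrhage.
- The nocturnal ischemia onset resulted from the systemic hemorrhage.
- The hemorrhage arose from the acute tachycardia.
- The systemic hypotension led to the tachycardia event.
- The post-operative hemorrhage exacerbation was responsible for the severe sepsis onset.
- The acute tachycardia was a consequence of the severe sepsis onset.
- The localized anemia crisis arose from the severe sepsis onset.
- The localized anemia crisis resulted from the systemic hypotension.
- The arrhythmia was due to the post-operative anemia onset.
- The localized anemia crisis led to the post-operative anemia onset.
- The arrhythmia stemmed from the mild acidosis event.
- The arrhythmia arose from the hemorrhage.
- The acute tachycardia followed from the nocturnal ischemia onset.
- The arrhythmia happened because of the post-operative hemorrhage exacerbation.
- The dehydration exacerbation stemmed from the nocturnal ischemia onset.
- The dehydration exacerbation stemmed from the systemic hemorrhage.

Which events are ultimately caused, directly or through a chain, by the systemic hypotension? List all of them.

the acute tachycardia, the arrhythmia, the hemorrhage, the localized anemia crisis, the post-operative anemia onset, the tachycardia event

Direct effects: the localized anemia crisis, the tachycardia event.
2 steps out: the post-operative anemia onset.
3 steps out: the acute tachycardia, the arrhythmia.
4 steps out: the hemorrhage.
Not reachable from it: the systemic hemorrhage, the nocturnal ischemia onset, the nocturnal anemia onset, the post-operative hemorrhage exacerbation, the severe sepsis onset, the transient hemorrhage, the mild acidosis event, the dehydration exacerbation.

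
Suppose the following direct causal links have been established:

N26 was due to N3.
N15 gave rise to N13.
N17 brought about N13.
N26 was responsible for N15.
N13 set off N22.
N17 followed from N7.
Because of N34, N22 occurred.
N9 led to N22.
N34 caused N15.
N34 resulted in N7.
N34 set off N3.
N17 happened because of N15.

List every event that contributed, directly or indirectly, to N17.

Immediate causes of N17: N7, N15.
Further upstream: N34, N3, N26.

N15, N26, N3, N34, N7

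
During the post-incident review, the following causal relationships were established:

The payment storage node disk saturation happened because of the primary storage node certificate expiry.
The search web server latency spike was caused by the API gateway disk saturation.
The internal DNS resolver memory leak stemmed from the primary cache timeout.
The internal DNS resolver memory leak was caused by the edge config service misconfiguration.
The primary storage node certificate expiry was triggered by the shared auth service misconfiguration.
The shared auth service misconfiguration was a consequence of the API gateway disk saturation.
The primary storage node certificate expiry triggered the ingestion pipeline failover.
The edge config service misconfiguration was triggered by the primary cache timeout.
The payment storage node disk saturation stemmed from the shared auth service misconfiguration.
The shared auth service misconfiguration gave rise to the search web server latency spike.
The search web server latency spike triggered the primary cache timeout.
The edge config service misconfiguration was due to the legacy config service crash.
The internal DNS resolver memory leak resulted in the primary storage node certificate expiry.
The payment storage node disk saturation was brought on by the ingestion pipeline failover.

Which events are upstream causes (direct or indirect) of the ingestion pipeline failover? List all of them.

the API gateway disk saturation, the edge config service misconfiguration, the internal DNS resolver memory leak, the legacy config service crash, the primary cache timeout, the primary storage node certificate expiry, the search web server latency spike, the shared auth service misconfiguration

Immediate cause of the ingestion pipeline failover: the primary storage node certificate expiry.
Further upstream: the API gateway disk saturation, the legacy config service crash, the shared auth service misconfiguration, the search web server latency spike, the primary cache timeout, the edge config service misconfiguration, the internal DNS resolver memory leak.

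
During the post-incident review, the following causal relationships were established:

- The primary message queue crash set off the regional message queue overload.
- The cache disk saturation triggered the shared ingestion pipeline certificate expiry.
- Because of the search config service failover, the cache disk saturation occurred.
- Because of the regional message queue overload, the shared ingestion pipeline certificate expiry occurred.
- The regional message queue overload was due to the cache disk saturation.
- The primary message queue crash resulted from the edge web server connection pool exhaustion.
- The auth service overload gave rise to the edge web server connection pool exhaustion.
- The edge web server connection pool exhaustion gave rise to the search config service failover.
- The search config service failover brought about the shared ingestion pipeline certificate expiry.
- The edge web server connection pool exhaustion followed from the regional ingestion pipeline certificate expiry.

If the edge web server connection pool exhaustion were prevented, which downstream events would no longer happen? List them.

the cache disk saturation, the primary message queue crash, the regional message queue overload, the search config service failover, the shared ingestion pipeline certificate expiry

Downstream of the edge web server connection pool exhaustion: the search config service failover, the primary message queue crash, the cache disk saturation, the regional message queue overload, the shared ingestion pipeline certificate expiry.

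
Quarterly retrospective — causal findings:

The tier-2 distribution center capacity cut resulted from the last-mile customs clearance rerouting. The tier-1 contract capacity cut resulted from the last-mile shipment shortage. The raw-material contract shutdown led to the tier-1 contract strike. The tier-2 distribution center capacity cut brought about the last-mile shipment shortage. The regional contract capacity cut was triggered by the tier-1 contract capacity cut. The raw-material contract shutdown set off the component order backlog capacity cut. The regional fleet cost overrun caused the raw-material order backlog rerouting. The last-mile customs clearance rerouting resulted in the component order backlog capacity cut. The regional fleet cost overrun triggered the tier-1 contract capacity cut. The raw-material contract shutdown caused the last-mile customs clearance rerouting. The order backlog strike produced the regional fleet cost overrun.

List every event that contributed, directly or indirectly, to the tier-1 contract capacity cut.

the last-mile customs clearance rerouting, the last-mile shipment shortage, the order backlog strike, the raw-material contract shutdown, the regional fleet cost overrun, the tier-2 distribution center capacity cut

Immediate causes of the tier-1 contract capacity cut: the regional fleet cost overrun, the last-mile shipment shortage.
Further upstream: the order backlog strike, the raw-material contract shutdown, the last-mile customs clearance rerouting, the tier-2 distribution center capacity cut.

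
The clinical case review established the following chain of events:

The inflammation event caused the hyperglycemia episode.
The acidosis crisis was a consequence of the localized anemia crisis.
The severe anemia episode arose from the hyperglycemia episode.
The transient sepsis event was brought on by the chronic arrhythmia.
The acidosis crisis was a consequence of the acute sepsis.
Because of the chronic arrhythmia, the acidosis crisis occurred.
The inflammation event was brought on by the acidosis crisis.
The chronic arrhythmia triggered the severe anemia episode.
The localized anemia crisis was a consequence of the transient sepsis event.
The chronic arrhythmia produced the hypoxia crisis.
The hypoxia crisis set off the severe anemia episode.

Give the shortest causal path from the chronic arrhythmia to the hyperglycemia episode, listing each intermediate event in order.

the chronic arrhythmia → the acidosis crisis → the inflammation event → the hyperglycemia episode

the chronic arrhythmia → the acidosis crisis
the acidosis crisis → the inflammation event
the inflammation event → the hyperglycemia episode
Length: 3 steps.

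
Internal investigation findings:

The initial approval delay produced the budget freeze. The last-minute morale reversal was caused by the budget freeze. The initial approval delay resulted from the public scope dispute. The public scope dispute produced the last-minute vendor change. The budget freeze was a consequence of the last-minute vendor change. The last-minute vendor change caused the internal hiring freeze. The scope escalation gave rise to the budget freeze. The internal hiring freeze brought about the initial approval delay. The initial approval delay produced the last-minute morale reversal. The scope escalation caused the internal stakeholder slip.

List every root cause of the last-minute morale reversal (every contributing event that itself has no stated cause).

the public scope dispute, the scope escalation

Tracing upstream from the last-minute morale reversal: the last-minute morale reversal ← the initial approval delay ← the public scope dispute.
A separate upstream branch: the last-minute morale reversal ← the budget freeze ← the scope escalation.
Each of those chain origins has no stated cause.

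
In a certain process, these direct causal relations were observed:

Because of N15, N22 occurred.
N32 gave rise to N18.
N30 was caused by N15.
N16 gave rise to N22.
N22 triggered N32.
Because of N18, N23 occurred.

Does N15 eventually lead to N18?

There is a causal chain: N15 → N22 → N32 → N18.

Yes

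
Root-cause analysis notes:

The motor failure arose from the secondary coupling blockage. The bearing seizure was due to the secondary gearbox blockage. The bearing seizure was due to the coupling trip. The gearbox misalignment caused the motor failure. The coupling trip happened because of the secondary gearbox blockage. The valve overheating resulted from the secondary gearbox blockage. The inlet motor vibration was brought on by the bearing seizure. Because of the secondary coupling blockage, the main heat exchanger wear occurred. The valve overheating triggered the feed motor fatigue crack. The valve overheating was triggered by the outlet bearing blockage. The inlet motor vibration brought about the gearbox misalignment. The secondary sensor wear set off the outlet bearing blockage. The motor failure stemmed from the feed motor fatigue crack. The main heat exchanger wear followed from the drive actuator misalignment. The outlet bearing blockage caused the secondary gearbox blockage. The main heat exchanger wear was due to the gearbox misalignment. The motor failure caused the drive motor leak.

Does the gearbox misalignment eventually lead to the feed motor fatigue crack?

No

The gearbox misalignment leads to the main heat exchanger wear, the motor failure, the drive motor leak; the feed motor fatigue crack is not among them.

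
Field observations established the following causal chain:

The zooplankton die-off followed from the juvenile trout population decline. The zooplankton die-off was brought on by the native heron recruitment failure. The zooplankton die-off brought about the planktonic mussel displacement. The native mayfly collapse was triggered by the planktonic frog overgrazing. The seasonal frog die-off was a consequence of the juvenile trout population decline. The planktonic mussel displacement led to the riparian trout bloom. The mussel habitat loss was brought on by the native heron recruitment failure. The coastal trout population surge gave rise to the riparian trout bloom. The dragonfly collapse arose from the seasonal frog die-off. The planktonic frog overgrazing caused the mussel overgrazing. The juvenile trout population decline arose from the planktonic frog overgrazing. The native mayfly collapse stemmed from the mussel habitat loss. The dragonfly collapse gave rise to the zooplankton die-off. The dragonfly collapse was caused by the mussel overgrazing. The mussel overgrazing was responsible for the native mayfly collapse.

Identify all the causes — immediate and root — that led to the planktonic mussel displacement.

the dragonfly collapse, the juvenile trout population decline, the mussel overgrazing, the native heron recruitment failure, the planktonic frog overgrazing, the seasonal frog die-off, the zooplankton die-off

Immediate cause of the planktonic mussel displacement: the zooplankton die-off.
Further upstream: the native heron recruitment failure, the planktonic frog overgrazing, the mussel overgrazing, the juvenile trout population decline, the seasonal frog die-off, the dragonfly collapse.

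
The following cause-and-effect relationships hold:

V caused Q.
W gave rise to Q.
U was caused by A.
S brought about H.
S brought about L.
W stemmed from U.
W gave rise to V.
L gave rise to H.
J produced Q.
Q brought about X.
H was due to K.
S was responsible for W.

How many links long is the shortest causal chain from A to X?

Shortest chain: A → U → W → Q → X.

4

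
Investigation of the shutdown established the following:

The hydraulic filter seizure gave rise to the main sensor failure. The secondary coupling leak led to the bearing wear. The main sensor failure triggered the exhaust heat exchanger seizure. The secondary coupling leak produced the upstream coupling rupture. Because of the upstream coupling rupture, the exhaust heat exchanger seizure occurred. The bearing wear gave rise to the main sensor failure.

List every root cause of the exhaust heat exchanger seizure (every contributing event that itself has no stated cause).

Tracing upstream from the exhaust heat exchanger seizure: the exhaust heat exchanger seizure ← the upstream coupling rupture ← the secondary coupling leak.
A separate upstream branch: the exhaust heat exchanger seizure ← the main sensor failure ← the hydraulic filter seizure.
Each of those chain origins has no stated cause.

the hydraulic filter seizure, the secondary coupling leak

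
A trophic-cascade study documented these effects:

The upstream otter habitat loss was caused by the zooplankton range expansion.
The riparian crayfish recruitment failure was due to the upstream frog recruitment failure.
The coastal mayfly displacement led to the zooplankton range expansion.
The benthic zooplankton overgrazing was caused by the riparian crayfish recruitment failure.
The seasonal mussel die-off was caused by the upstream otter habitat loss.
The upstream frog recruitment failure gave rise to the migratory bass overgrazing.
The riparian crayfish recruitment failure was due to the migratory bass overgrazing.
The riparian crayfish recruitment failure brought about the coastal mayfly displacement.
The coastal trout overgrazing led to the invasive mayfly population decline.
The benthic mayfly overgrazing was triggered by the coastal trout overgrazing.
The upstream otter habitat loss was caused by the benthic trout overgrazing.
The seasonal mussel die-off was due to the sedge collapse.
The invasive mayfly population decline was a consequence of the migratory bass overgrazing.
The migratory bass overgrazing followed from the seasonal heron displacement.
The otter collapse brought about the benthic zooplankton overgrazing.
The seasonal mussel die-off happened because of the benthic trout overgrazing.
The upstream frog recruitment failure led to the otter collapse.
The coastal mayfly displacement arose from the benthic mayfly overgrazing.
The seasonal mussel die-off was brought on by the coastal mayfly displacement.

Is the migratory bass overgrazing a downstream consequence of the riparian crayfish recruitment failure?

No

The riparian crayfish recruitment failure leads to the benthic zooplankton overgrazing, the coastal mayfly displacement, the zooplankton range expansion, the upstream otter habitat loss, the seasonal mussel die-off; the migratory bass overgrazing is not among them.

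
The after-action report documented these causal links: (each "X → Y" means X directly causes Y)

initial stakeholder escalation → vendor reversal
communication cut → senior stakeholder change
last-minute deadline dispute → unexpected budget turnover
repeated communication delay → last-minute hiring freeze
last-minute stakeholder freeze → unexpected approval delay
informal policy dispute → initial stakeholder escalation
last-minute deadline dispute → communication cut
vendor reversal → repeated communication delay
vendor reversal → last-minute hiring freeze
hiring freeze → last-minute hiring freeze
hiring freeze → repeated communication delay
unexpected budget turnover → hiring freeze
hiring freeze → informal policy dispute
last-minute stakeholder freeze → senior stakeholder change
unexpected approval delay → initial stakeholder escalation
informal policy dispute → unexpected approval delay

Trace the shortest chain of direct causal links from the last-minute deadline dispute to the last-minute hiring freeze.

the last-minute deadline dispute → the unexpected budget turnover
the unexpected budget turnover → the hiring freeze
the hiring freeze → the last-minute hiring freeze
Length: 3 steps.

the last-minute deadline dispute → the unexpected budget turnover → the hiring freeze → the last-minute hiring freeze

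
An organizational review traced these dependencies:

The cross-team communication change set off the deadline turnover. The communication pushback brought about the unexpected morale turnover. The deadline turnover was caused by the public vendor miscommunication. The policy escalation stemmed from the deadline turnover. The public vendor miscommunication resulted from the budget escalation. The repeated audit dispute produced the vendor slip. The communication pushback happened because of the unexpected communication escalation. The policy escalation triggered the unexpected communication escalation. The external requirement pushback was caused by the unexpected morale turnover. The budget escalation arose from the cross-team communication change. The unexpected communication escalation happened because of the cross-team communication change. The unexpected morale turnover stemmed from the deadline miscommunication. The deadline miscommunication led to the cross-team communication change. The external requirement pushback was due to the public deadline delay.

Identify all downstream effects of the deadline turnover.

the communication pushback, the external requirement pushback, the policy escalation, the unexpected communication escalation, the unexpected morale turnover

Direct effects: the policy escalation.
2 steps out: the unexpected communication escalation.
3 steps out: the communication pushback.
4 steps out: the unexpected morale turnover.
5 steps out: the external requirement pushback.
Not reachable from it: the repeated audit dispute, the deadline miscommunication, the cross-team communication change, the budget escalation, the public vendor miscommunication, the vendor slip, the public deadline delay.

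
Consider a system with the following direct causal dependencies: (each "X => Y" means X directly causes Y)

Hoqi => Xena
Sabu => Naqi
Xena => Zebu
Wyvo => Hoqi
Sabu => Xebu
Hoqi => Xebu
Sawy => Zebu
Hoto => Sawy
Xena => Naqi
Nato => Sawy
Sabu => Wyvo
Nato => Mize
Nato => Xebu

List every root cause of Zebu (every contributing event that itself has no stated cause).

Hoto, Nato, Sabu

Tracing upstream from Zebu: Zebu ← Xena ← Hoqi ← Wyvo ← Sabu.
A separate upstream branch: Zebu ← Sawy ← Hoto.
A separate upstream branch: Zebu ← Sawy ← Nato.
Each of those chain origins has no stated cause.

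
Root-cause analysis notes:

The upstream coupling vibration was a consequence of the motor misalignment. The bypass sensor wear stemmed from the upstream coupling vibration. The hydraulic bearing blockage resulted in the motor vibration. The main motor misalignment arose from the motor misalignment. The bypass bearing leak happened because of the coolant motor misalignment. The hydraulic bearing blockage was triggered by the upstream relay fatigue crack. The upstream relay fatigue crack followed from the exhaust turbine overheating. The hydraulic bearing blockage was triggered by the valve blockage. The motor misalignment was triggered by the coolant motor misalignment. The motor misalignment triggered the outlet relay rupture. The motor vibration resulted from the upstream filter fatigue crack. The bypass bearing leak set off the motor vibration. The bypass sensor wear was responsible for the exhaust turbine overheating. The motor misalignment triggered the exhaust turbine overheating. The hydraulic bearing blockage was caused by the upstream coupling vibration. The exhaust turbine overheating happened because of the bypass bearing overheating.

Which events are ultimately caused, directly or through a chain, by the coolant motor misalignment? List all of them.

the bypass bearing leak, the bypass sensor wear, the exhaust turbine overheating, the hydraulic bearing blockage, the main motor misalignment, the motor misalignment, the motor vibration, the outlet relay rupture, the upstream coupling vibration, the upstream relay fatigue crack

Direct effects: the bypass bearing leak, the motor misalignment.
2 steps out: the upstream coupling vibration, the outlet relay rupture, the exhaust turbine overheating, the main motor misalignment, the motor vibration.
3 steps out: the bypass sensor wear, the upstream relay fatigue crack, the hydraulic bearing blockage.
Not reachable from it: the bypass bearing overheating, the valve blockage, the upstream filter fatigue crack.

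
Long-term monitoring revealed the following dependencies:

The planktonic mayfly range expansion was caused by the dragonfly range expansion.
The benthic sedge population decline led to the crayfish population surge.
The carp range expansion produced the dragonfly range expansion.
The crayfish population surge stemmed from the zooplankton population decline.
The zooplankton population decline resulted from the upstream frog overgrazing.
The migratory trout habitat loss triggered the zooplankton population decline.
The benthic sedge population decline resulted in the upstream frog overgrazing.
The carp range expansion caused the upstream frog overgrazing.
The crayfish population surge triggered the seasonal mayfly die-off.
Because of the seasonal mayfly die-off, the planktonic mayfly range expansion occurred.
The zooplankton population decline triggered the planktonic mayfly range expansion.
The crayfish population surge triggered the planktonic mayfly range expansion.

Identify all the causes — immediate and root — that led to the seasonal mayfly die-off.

Immediate cause of the seasonal mayfly die-off: the crayfish population surge.
Further upstream: the carp range expansion, the benthic sedge population decline, the upstream frog overgrazing, the migratory trout habitat loss, the zooplankton population decline.

the benthic sedge population decline, the carp range expansion, the crayfish population surge, the migratory trout habitat loss, the upstream frog overgrazing, the zooplankton population decline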